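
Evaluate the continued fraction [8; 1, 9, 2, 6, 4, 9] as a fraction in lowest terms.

Using pₖ = aₖpₖ₋₁ + pₖ₋₂ and qₖ = aₖqₖ₋₁ + qₖ₋₂:
  k=0: a=8, p=8, q=1
  k=1: a=1, p=9, q=1
  k=2: a=9, p=89, q=10
  k=3: a=2, p=187, q=21
  k=4: a=6, p=1211, q=136
  k=5: a=4, p=5031, q=565
  k=6: a=9, p=46490, q=5221

46490/5221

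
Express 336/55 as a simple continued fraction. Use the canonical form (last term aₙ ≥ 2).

336 = 6·55 + 6
55 = 9·6 + 1
6 = 6·1 + 0  (stop)
So 336/55 = [6; 9, 6].

[6; 9, 6]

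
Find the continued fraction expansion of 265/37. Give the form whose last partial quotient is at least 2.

265 = 7*37 + 6
37 = 6*6 + 1
6 = 6*1 + 0  (stop)
So 265/37 = [7; 6, 6].

[7; 6, 6]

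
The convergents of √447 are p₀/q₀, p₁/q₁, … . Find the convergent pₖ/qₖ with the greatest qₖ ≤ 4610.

43807/2072

√447 = [21; 7, 42, …] (period length 2).
Convergents:
  p_0/q_0 = 21/1
  p_1/q_1 = 148/7
  p_2/q_2 = 6237/295
  p_3/q_3 = 43807/2072
  p_4/q_4 = 1846131/87319
q_3 = 2072 ≤ 4610 < 87319 = q_4, so the answer is 43807/2072.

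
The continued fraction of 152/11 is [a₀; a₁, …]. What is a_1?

1

152 = 13·11 + 9   →  a_0 = 13
11 = 1·9 + 2   →  a_1 = 1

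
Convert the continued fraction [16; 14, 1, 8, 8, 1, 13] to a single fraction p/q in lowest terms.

Using pₖ = aₖpₖ₋₁ + pₖ₋₂ and qₖ = aₖqₖ₋₁ + qₖ₋₂:
  k=0: a=16, p=16, q=1
  k=1: a=14, p=225, q=14
  k=2: a=1, p=241, q=15
  k=3: a=8, p=2153, q=134
  k=4: a=8, p=17465, q=1087
  k=5: a=1, p=19618, q=1221
  k=6: a=13, p=272499, q=16960

272499/16960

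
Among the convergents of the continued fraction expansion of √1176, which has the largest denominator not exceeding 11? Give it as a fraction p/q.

240/7

√1176 = [34; 3, 2, 2, 2, 3, 68, …] (period length 6).
Convergents:
  p_0/q_0 = 34/1
  p_1/q_1 = 103/3
  p_2/q_2 = 240/7
  p_3/q_3 = 583/17
q_2 = 7 ≤ 11 < 17 = q_3, so the answer is 240/7.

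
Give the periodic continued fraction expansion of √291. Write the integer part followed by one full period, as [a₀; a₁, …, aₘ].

a₀ = ⌊√291⌋ = 17.
With m₀=0, d₀=1 and mₖ₊₁ = dₖaₖ − mₖ, dₖ₊₁ = (n − mₖ₊₁²)/dₖ, aₖ₊₁ = ⌊(a₀+mₖ₊₁)/dₖ₊₁⌋:
  k=1: m=17, d=2, a=17
  k=2: m=17, d=1, a=34
d=1 and a=2a₀=34 at k=2, so the next step gives (m, d) = (17, 2) again — its k=1 value — and the period has length 2.

[17; 17, 34]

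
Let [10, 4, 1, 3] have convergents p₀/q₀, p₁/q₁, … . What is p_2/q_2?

51/5

Using pₖ = aₖpₖ₋₁ + pₖ₋₂, qₖ = aₖqₖ₋₁ + qₖ₋₂ (with p₋₁=1, p₋₂=0, q₋₁=0, q₋₂=1):
  k=0: a=10, p=10, q=1
  k=1: a=4, p=41, q=4
  k=2: a=1, p=51, q=5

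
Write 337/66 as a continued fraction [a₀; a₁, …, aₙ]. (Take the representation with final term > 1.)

[5; 9, 2, 3]

337 = 5*66 + 7
66 = 9*7 + 3
7 = 2*3 + 1
3 = 3*1 + 0  (stop)
So 337/66 = [5; 9, 2, 3].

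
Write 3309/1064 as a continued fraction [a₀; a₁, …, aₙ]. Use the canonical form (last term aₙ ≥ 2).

3309 = 3*1064 + 117
1064 = 9*117 + 11
117 = 10*11 + 7
11 = 1*7 + 4
7 = 1*4 + 3
4 = 1*3 + 1
3 = 3*1 + 0  (stop)
So 3309/1064 = [3; 9, 10, 1, 1, 1, 3].

[3; 9, 10, 1, 1, 1, 3]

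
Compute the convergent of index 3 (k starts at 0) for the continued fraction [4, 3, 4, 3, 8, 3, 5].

181/42

Using pₖ = aₖpₖ₋₁ + pₖ₋₂, qₖ = aₖqₖ₋₁ + qₖ₋₂ (with p₋₁=1, p₋₂=0, q₋₁=0, q₋₂=1):
  k=0: a=4, p=4, q=1
  k=1: a=3, p=13, q=3
  k=2: a=4, p=56, q=13
  k=3: a=3, p=181, q=42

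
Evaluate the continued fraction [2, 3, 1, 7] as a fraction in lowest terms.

Fold from the inside: start with 7/1.
  1 + 1/7 = 8/7
  3 + 7/8 = 31/8
  2 + 8/31 = 70/31

70/31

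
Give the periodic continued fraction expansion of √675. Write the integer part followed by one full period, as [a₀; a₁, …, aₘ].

[25; 1, 50]

a₀ = ⌊√675⌋ = 25.
With m₀=0, d₀=1 and mₖ₊₁ = dₖaₖ − mₖ, dₖ₊₁ = (n − mₖ₊₁²)/dₖ, aₖ₊₁ = ⌊(a₀+mₖ₊₁)/dₖ₊₁⌋:
  k=1: m=25, d=50, a=1
  k=2: m=25, d=1, a=50
d=1 and a=2a₀=50 at k=2, so the next step gives (m, d) = (25, 50) again — its k=1 value — and the period has length 2.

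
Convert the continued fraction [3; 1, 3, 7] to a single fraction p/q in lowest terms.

109/29

Fold from the inside: start with 7/1.
  3 + 1/7 = 22/7
  1 + 7/22 = 29/22
  3 + 22/29 = 109/29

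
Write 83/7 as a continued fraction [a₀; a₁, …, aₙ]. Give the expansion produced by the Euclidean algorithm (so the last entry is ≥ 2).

[11; 1, 6]

83 = 11×7 + 6
7 = 1×6 + 1
6 = 6×1 + 0  (stop)
So 83/7 = [11; 1, 6].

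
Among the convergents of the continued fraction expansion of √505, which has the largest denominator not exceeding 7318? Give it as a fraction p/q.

72765/3238

√505 = [22; 2, 8, 2, 44, …] (period length 4).
Convergents:
  p_0/q_0 = 22/1
  p_1/q_1 = 45/2
  p_2/q_2 = 382/17
  p_3/q_3 = 809/36
  p_4/q_4 = 35978/1601
  p_5/q_5 = 72765/3238
  p_6/q_6 = 618098/27505
q_5 = 3238 ≤ 7318 < 27505 = q_6, so the answer is 72765/3238.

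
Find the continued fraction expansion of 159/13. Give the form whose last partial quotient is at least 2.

[12; 4, 3]

159 = 12*13 + 3
13 = 4*3 + 1
3 = 3*1 + 0  (stop)
So 159/13 = [12; 4, 3].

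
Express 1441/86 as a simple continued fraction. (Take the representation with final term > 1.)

[16; 1, 3, 10, 2]

1441 = 16·86 + 65
86 = 1·65 + 21
65 = 3·21 + 2
21 = 10·2 + 1
2 = 2·1 + 0  (stop)
So 1441/86 = [16; 1, 3, 10, 2].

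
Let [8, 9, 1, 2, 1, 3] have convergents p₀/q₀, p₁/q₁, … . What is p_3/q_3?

Using pₖ = aₖpₖ₋₁ + pₖ₋₂, qₖ = aₖqₖ₋₁ + qₖ₋₂ (with p₋₁=1, p₋₂=0, q₋₁=0, q₋₂=1):
  k=0: a=8, p=8, q=1
  k=1: a=9, p=73, q=9
  k=2: a=1, p=81, q=10
  k=3: a=2, p=235, q=29

235/29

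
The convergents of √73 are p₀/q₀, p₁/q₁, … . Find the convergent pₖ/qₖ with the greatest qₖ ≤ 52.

94/11

√73 = [8; 1, 1, 5, 5, 1, 1, 16, …] (period length 7).
Convergents:
  p_0/q_0 = 8/1
  p_1/q_1 = 9/1
  p_2/q_2 = 17/2
  p_3/q_3 = 94/11
  p_4/q_4 = 487/57
q_3 = 11 ≤ 52 < 57 = q_4, so the answer is 94/11.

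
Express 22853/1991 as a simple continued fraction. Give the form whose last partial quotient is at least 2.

22853 = 11·1991 + 952
1991 = 2·952 + 87
952 = 10·87 + 82
87 = 1·82 + 5
82 = 16·5 + 2
5 = 2·2 + 1
2 = 2·1 + 0  (stop)
So 22853/1991 = [11; 2, 10, 1, 16, 2, 2].

[11; 2, 10, 1, 16, 2, 2]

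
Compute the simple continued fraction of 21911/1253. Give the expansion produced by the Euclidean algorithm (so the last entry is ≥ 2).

21911 = 17×1253 + 610
1253 = 2×610 + 33
610 = 18×33 + 16
33 = 2×16 + 1
16 = 16×1 + 0  (stop)
So 21911/1253 = [17; 2, 18, 2, 16].

[17; 2, 18, 2, 16]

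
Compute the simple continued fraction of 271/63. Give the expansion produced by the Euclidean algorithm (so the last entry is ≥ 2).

271 = 4*63 + 19
63 = 3*19 + 6
19 = 3*6 + 1
6 = 6*1 + 0  (stop)
So 271/63 = [4; 3, 3, 6].

[4; 3, 3, 6]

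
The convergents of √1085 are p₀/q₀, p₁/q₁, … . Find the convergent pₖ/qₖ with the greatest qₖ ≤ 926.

√1085 = [32; 1, 15, 2, 15, 1, 64, …] (period length 6).
Convergents:
  p_0/q_0 = 32/1
  p_1/q_1 = 33/1
  p_2/q_2 = 527/16
  p_3/q_3 = 1087/33
  p_4/q_4 = 16832/511
  p_5/q_5 = 17919/544
  p_6/q_6 = 1163648/35327
q_5 = 544 ≤ 926 < 35327 = q_6, so the answer is 17919/544.

17919/544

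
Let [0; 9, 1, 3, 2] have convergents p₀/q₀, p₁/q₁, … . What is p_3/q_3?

Using pₖ = aₖpₖ₋₁ + pₖ₋₂, qₖ = aₖqₖ₋₁ + qₖ₋₂ (with p₋₁=1, p₋₂=0, q₋₁=0, q₋₂=1):
  k=0: a=0, p=0, q=1
  k=1: a=9, p=1, q=9
  k=2: a=1, p=1, q=10
  k=3: a=3, p=4, q=39

4/39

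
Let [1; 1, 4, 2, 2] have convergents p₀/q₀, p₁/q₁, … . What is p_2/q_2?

9/5

Using pₖ = aₖpₖ₋₁ + pₖ₋₂, qₖ = aₖqₖ₋₁ + qₖ₋₂ (with p₋₁=1, p₋₂=0, q₋₁=0, q₋₂=1):
  k=0: a=1, p=1, q=1
  k=1: a=1, p=2, q=1
  k=2: a=4, p=9, q=5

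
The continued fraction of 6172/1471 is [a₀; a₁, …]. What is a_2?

6172 = 4·1471 + 288   →  a_0 = 4
1471 = 5·288 + 31   →  a_1 = 5
288 = 9·31 + 9   →  a_2 = 9

9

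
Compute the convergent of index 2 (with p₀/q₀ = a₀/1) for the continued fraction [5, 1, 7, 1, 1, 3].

47/8

Using pₖ = aₖpₖ₋₁ + pₖ₋₂, qₖ = aₖqₖ₋₁ + qₖ₋₂ (with p₋₁=1, p₋₂=0, q₋₁=0, q₋₂=1):
  k=0: a=5, p=5, q=1
  k=1: a=1, p=6, q=1
  k=2: a=7, p=47, q=8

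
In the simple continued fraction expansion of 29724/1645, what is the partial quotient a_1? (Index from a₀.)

29724 = 18·1645 + 114   →  a_0 = 18
1645 = 14·114 + 49   →  a_1 = 14

14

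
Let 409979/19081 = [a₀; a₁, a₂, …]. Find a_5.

409979 = 21·19081 + 9278   →  a_0 = 21
19081 = 2·9278 + 525   →  a_1 = 2
9278 = 17·525 + 353   →  a_2 = 17
525 = 1·353 + 172   →  a_3 = 1
353 = 2·172 + 9   →  a_4 = 2
172 = 19·9 + 1   →  a_5 = 19

19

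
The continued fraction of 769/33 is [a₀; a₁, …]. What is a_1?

769 = 23·33 + 10   →  a_0 = 23
33 = 3·10 + 3   →  a_1 = 3

3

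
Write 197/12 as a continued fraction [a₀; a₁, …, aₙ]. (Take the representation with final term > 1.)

197 = 16*12 + 5
12 = 2*5 + 2
5 = 2*2 + 1
2 = 2*1 + 0  (stop)
So 197/12 = [16; 2, 2, 2].

[16; 2, 2, 2]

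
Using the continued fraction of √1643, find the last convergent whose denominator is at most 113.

√1643 = [40; 1, 1, 6, 1, 6, 1, 1, 80, …] (period length 8).
Convergents:
  p_0/q_0 = 40/1
  p_1/q_1 = 41/1
  p_2/q_2 = 81/2
  p_3/q_3 = 527/13
  p_4/q_4 = 608/15
  p_5/q_5 = 4175/103
  p_6/q_6 = 4783/118
q_5 = 103 ≤ 113 < 118 = q_6, so the answer is 4175/103.

4175/103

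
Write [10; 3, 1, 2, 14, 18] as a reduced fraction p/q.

Fold from the inside: start with 18/1.
  14 + 1/18 = 253/18
  2 + 18/253 = 524/253
  1 + 253/524 = 777/524
  3 + 524/777 = 2855/777
  10 + 777/2855 = 29327/2855

29327/2855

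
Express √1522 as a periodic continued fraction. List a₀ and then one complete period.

[39; 78]

a₀ = ⌊√1522⌋ = 39.
With m₀=0, d₀=1 and mₖ₊₁ = dₖaₖ − mₖ, dₖ₊₁ = (n − mₖ₊₁²)/dₖ, aₖ₊₁ = ⌊(a₀+mₖ₊₁)/dₖ₊₁⌋:
  k=1: m=39, d=1, a=78
d=1 and a=2a₀=78 at k=1, so the next step gives (m, d) = (39, 1) again — its k=1 value — and the period has length 1.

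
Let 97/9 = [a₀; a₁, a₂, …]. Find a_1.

1

97 = 10·9 + 7   →  a_0 = 10
9 = 1·7 + 2   →  a_1 = 1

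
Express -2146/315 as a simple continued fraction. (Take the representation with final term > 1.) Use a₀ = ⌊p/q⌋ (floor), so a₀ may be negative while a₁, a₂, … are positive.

-2146 = -7·315 + 59
315 = 5·59 + 20
59 = 2·20 + 19
20 = 1·19 + 1
19 = 19·1 + 0  (stop)
So -2146/315 = [-7; 5, 2, 1, 19].

[-7; 5, 2, 1, 19]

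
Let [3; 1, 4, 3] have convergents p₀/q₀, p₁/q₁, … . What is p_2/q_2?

19/5

Using pₖ = aₖpₖ₋₁ + pₖ₋₂, qₖ = aₖqₖ₋₁ + qₖ₋₂ (with p₋₁=1, p₋₂=0, q₋₁=0, q₋₂=1):
  k=0: a=3, p=3, q=1
  k=1: a=1, p=4, q=1
  k=2: a=4, p=19, q=5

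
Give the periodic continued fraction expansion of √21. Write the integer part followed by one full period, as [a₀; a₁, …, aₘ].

[4; 1, 1, 2, 1, 1, 8]

a₀ = ⌊√21⌋ = 4.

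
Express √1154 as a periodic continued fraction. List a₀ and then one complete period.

[33; 1, 32, 1, 66]

a₀ = ⌊√1154⌋ = 33.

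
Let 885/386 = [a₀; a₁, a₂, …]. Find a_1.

885 = 2·386 + 113   →  a_0 = 2
386 = 3·113 + 47   →  a_1 = 3

3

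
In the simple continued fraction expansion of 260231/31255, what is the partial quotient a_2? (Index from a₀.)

260231 = 8·31255 + 10191   →  a_0 = 8
31255 = 3·10191 + 682   →  a_1 = 3
10191 = 14·682 + 643   →  a_2 = 14

14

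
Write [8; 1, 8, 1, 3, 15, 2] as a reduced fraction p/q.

10935/1229

Using pₖ = aₖpₖ₋₁ + pₖ₋₂ and qₖ = aₖqₖ₋₁ + qₖ₋₂:
  k=0: a=8, p=8, q=1
  k=1: a=1, p=9, q=1
  k=2: a=8, p=80, q=9
  k=3: a=1, p=89, q=10
  k=4: a=3, p=347, q=39
  k=5: a=15, p=5294, q=595
  k=6: a=2, p=10935, q=1229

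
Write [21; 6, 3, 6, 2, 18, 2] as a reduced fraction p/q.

Using pₖ = aₖpₖ₋₁ + pₖ₋₂ and qₖ = aₖqₖ₋₁ + qₖ₋₂:
  k=0: a=21, p=21, q=1
  k=1: a=6, p=127, q=6
  k=2: a=3, p=402, q=19
  k=3: a=6, p=2539, q=120
  k=4: a=2, p=5480, q=259
  k=5: a=18, p=101179, q=4782
  k=6: a=2, p=207838, q=9823

207838/9823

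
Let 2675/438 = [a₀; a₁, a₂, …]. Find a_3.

2675 = 6·438 + 47   →  a_0 = 6
438 = 9·47 + 15   →  a_1 = 9
47 = 3·15 + 2   →  a_2 = 3
15 = 7·2 + 1   →  a_3 = 7

7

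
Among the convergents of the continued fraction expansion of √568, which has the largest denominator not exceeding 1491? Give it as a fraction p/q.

34057/1429

√568 = [23; 1, 4, 1, 46, …] (period length 4).
Convergents:
  p_0/q_0 = 23/1
  p_1/q_1 = 24/1
  p_2/q_2 = 119/5
  p_3/q_3 = 143/6
  p_4/q_4 = 6697/281
  p_5/q_5 = 6840/287
  p_6/q_6 = 34057/1429
  p_7/q_7 = 40897/1716
q_6 = 1429 ≤ 1491 < 1716 = q_7, so the answer is 34057/1429.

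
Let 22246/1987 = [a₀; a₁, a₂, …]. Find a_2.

22246 = 11·1987 + 389   →  a_0 = 11
1987 = 5·389 + 42   →  a_1 = 5
389 = 9·42 + 11   →  a_2 = 9

9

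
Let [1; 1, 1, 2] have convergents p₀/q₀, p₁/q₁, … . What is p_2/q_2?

Using pₖ = aₖpₖ₋₁ + pₖ₋₂, qₖ = aₖqₖ₋₁ + qₖ₋₂ (with p₋₁=1, p₋₂=0, q₋₁=0, q₋₂=1):
  k=0: a=1, p=1, q=1
  k=1: a=1, p=2, q=1
  k=2: a=1, p=3, q=2

3/2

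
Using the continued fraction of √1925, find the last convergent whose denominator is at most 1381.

30844/703

√1925 = [43; 1, 6, 1, 86, …] (period length 4).
Convergents:
  p_0/q_0 = 43/1
  p_1/q_1 = 44/1
  p_2/q_2 = 307/7
  p_3/q_3 = 351/8
  p_4/q_4 = 30493/695
  p_5/q_5 = 30844/703
  p_6/q_6 = 215557/4913
q_5 = 703 ≤ 1381 < 4913 = q_6, so the answer is 30844/703.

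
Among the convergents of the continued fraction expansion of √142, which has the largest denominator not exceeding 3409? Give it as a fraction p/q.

37477/3145

√142 = [11; 1, 10, 1, 22, …] (period length 4).
Convergents:
  p_0/q_0 = 11/1
  p_1/q_1 = 12/1
  p_2/q_2 = 131/11
  p_3/q_3 = 143/12
  p_4/q_4 = 3277/275
  p_5/q_5 = 3420/287
  p_6/q_6 = 37477/3145
  p_7/q_7 = 40897/3432
q_6 = 3145 ≤ 3409 < 3432 = q_7, so the answer is 37477/3145.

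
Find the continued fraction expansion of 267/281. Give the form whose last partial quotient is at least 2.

267 = 0·281 + 267
281 = 1·267 + 14
267 = 19·14 + 1
14 = 14·1 + 0  (stop)
So 267/281 = [0; 1, 19, 14].

[0; 1, 19, 14]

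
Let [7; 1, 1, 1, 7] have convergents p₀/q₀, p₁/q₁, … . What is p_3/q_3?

Using pₖ = aₖpₖ₋₁ + pₖ₋₂, qₖ = aₖqₖ₋₁ + qₖ₋₂ (with p₋₁=1, p₋₂=0, q₋₁=0, q₋₂=1):
  k=0: a=7, p=7, q=1
  k=1: a=1, p=8, q=1
  k=2: a=1, p=15, q=2
  k=3: a=1, p=23, q=3

23/3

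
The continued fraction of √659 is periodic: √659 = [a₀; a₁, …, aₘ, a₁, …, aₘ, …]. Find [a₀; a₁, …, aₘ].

[25; 1, 2, 25, 2, 1, 50]

a₀ = ⌊√659⌋ = 25.
With m₀=0, d₀=1 and mₖ₊₁ = dₖaₖ − mₖ, dₖ₊₁ = (n − mₖ₊₁²)/dₖ, aₖ₊₁ = ⌊(a₀+mₖ₊₁)/dₖ₊₁⌋:
  k=1: m=25, d=34, a=1
  k=2: m=9, d=17, a=2
  k=3: m=25, d=2, a=25
  k=4: m=25, d=17, a=2
  k=5: m=9, d=34, a=1
  k=6: m=25, d=1, a=50
d=1 and a=2a₀=50 at k=6, so the next step gives (m, d) = (25, 34) again — its k=1 value — and the period has length 6.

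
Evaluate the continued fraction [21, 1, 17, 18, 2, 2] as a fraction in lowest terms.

Using pₖ = aₖpₖ₋₁ + pₖ₋₂ and qₖ = aₖqₖ₋₁ + qₖ₋₂:
  k=0: a=21, p=21, q=1
  k=1: a=1, p=22, q=1
  k=2: a=17, p=395, q=18
  k=3: a=18, p=7132, q=325
  k=4: a=2, p=14659, q=668
  k=5: a=2, p=36450, q=1661

36450/1661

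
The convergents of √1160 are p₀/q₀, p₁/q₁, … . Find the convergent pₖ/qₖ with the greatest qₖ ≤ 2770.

39406/1157

√1160 = [34; 17, 68, …] (period length 2).
Convergents:
  p_0/q_0 = 34/1
  p_1/q_1 = 579/17
  p_2/q_2 = 39406/1157
  p_3/q_3 = 670481/19686
q_2 = 1157 ≤ 2770 < 19686 = q_3, so the answer is 39406/1157.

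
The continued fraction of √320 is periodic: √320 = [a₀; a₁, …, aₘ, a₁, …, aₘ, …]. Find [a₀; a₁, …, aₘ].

a₀ = ⌊√320⌋ = 17.
With m₀=0, d₀=1 and mₖ₊₁ = dₖaₖ − mₖ, dₖ₊₁ = (n − mₖ₊₁²)/dₖ, aₖ₊₁ = ⌊(a₀+mₖ₊₁)/dₖ₊₁⌋:
  k=1: m=17, d=31, a=1
  k=2: m=14, d=4, a=7
  k=3: m=14, d=31, a=1
  k=4: m=17, d=1, a=34
d=1 and a=2a₀=34 at k=4, so the next step gives (m, d) = (17, 31) again — its k=1 value — and the period has length 4.

[17; 1, 7, 1, 34]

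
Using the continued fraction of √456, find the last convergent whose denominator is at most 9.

√456 = [21; 2, 1, 4, 1, 2, 42, …] (period length 6).
Convergents:
  p_0/q_0 = 21/1
  p_1/q_1 = 43/2
  p_2/q_2 = 64/3
  p_3/q_3 = 299/14
q_2 = 3 ≤ 9 < 14 = q_3, so the answer is 64/3.

64/3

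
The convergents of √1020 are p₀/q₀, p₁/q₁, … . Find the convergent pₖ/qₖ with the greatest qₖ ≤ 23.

511/16

√1020 = [31; 1, 14, 1, 62, …] (period length 4).
Convergents:
  p_0/q_0 = 31/1
  p_1/q_1 = 32/1
  p_2/q_2 = 479/15
  p_3/q_3 = 511/16
  p_4/q_4 = 32161/1007
q_3 = 16 ≤ 23 < 1007 = q_4, so the answer is 511/16.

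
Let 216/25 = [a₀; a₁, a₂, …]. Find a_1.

216 = 8·25 + 16   →  a_0 = 8
25 = 1·16 + 9   →  a_1 = 1

1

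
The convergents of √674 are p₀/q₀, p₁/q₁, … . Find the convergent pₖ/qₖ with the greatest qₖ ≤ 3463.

√674 = [25; 1, 24, 1, 50, …] (period length 4).
Convergents:
  p_0/q_0 = 25/1
  p_1/q_1 = 26/1
  p_2/q_2 = 649/25
  p_3/q_3 = 675/26
  p_4/q_4 = 34399/1325
  p_5/q_5 = 35074/1351
  p_6/q_6 = 876175/33749
q_5 = 1351 ≤ 3463 < 33749 = q_6, so the answer is 35074/1351.

35074/1351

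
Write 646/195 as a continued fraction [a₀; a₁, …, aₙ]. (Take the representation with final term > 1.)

[3; 3, 5, 12]

646 = 3×195 + 61
195 = 3×61 + 12
61 = 5×12 + 1
12 = 12×1 + 0  (stop)
So 646/195 = [3; 3, 5, 12].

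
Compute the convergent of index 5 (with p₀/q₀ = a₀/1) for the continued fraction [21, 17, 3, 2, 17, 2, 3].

91370/4339

Using pₖ = aₖpₖ₋₁ + pₖ₋₂, qₖ = aₖqₖ₋₁ + qₖ₋₂ (with p₋₁=1, p₋₂=0, q₋₁=0, q₋₂=1):
  k=0: a=21, p=21, q=1
  k=1: a=17, p=358, q=17
  k=2: a=3, p=1095, q=52
  k=3: a=2, p=2548, q=121
  k=4: a=17, p=44411, q=2109
  k=5: a=2, p=91370, q=4339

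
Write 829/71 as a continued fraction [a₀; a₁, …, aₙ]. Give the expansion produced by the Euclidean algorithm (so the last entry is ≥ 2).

[11; 1, 2, 11, 2]

829 = 11*71 + 48
71 = 1*48 + 23
48 = 2*23 + 2
23 = 11*2 + 1
2 = 2*1 + 0  (stop)
So 829/71 = [11; 1, 2, 11, 2].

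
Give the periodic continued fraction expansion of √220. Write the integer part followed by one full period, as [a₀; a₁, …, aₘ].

a₀ = ⌊√220⌋ = 14.
With m₀=0, d₀=1 and mₖ₊₁ = dₖaₖ − mₖ, dₖ₊₁ = (n − mₖ₊₁²)/dₖ, aₖ₊₁ = ⌊(a₀+mₖ₊₁)/dₖ₊₁⌋:
  k=1: m=14, d=24, a=1
  k=2: m=10, d=5, a=4
  k=3: m=10, d=24, a=1
  k=4: m=14, d=1, a=28
d=1 and a=2a₀=28 at k=4, so the next step gives (m, d) = (14, 24) again — its k=1 value — and the period has length 4.

[14; 1, 4, 1, 28]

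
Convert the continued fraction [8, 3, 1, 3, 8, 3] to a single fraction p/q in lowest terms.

3199/387

Fold from the inside: start with 3/1.
  8 + 1/3 = 25/3
  3 + 3/25 = 78/25
  1 + 25/78 = 103/78
  3 + 78/103 = 387/103
  8 + 103/387 = 3199/387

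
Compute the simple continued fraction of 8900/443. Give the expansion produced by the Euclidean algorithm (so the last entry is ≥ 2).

[20; 11, 13, 3]

8900 = 20×443 + 40
443 = 11×40 + 3
40 = 13×3 + 1
3 = 3×1 + 0  (stop)
So 8900/443 = [20; 11, 13, 3].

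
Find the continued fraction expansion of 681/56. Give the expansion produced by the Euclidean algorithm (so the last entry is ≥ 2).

681 = 12·56 + 9
56 = 6·9 + 2
9 = 4·2 + 1
2 = 2·1 + 0  (stop)
So 681/56 = [12; 6, 4, 2].

[12; 6, 4, 2]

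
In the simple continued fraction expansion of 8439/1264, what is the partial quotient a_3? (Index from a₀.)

8439 = 6·1264 + 855   →  a_0 = 6
1264 = 1·855 + 409   →  a_1 = 1
855 = 2·409 + 37   →  a_2 = 2
409 = 11·37 + 2   →  a_3 = 11

11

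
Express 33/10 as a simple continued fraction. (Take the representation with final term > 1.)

[3; 3, 3]

33 = 3×10 + 3
10 = 3×3 + 1
3 = 3×1 + 0  (stop)
So 33/10 = [3; 3, 3].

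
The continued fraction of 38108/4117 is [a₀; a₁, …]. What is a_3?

38108 = 9·4117 + 1055   →  a_0 = 9
4117 = 3·1055 + 952   →  a_1 = 3
1055 = 1·952 + 103   →  a_2 = 1
952 = 9·103 + 25   →  a_3 = 9

9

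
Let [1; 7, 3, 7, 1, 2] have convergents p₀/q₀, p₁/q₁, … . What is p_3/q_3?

183/161

Using pₖ = aₖpₖ₋₁ + pₖ₋₂, qₖ = aₖqₖ₋₁ + qₖ₋₂ (with p₋₁=1, p₋₂=0, q₋₁=0, q₋₂=1):
  k=0: a=1, p=1, q=1
  k=1: a=7, p=8, q=7
  k=2: a=3, p=25, q=22
  k=3: a=7, p=183, q=161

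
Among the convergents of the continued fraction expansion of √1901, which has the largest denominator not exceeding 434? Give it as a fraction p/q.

18879/433

√1901 = [43; 1, 1, 1, 1, 86, …] (period length 5).
Convergents:
  p_0/q_0 = 43/1
  p_1/q_1 = 44/1
  p_2/q_2 = 87/2
  p_3/q_3 = 131/3
  p_4/q_4 = 218/5
  p_5/q_5 = 18879/433
  p_6/q_6 = 19097/438
q_5 = 433 ≤ 434 < 438 = q_6, so the answer is 18879/433.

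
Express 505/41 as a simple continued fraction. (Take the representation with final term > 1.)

[12; 3, 6, 2]

505 = 12·41 + 13
41 = 3·13 + 2
13 = 6·2 + 1
2 = 2·1 + 0  (stop)
So 505/41 = [12; 3, 6, 2].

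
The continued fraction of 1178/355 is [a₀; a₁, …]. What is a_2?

7

1178 = 3·355 + 113   →  a_0 = 3
355 = 3·113 + 16   →  a_1 = 3
113 = 7·16 + 1   →  a_2 = 7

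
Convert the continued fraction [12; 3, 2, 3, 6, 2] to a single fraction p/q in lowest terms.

Fold from the inside: start with 2/1.
  6 + 1/2 = 13/2
  3 + 2/13 = 41/13
  2 + 13/41 = 95/41
  3 + 41/95 = 326/95
  12 + 95/326 = 4007/326

4007/326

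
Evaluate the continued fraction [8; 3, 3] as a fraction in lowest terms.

83/10

Using pₖ = aₖpₖ₋₁ + pₖ₋₂ and qₖ = aₖqₖ₋₁ + qₖ₋₂:
  k=0: a=8, p=8, q=1
  k=1: a=3, p=25, q=3
  k=2: a=3, p=83, q=10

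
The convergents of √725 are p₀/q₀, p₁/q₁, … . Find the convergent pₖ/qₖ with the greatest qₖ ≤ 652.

√725 = [26; 1, 12, 2, 12, 1, 52, …] (period length 6).
Convergents:
  p_0/q_0 = 26/1
  p_1/q_1 = 27/1
  p_2/q_2 = 350/13
  p_3/q_3 = 727/27
  p_4/q_4 = 9074/337
  p_5/q_5 = 9801/364
  p_6/q_6 = 518726/19265
q_5 = 364 ≤ 652 < 19265 = q_6, so the answer is 9801/364.

9801/364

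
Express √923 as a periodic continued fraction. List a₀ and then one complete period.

[30; 2, 1, 1, 1, 2, 60]

a₀ = ⌊√923⌋ = 30.
With m₀=0, d₀=1 and mₖ₊₁ = dₖaₖ − mₖ, dₖ₊₁ = (n − mₖ₊₁²)/dₖ, aₖ₊₁ = ⌊(a₀+mₖ₊₁)/dₖ₊₁⌋:
  k=1: m=30, d=23, a=2
  k=2: m=16, d=29, a=1
  k=3: m=13, d=26, a=1
  k=4: m=13, d=29, a=1
  k=5: m=16, d=23, a=2
  k=6: m=30, d=1, a=60
d=1 and a=2a₀=60 at k=6, so the next step gives (m, d) = (30, 23) again — its k=1 value — and the period has length 6.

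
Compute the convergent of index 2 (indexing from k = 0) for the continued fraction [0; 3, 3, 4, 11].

Using pₖ = aₖpₖ₋₁ + pₖ₋₂, qₖ = aₖqₖ₋₁ + qₖ₋₂ (with p₋₁=1, p₋₂=0, q₋₁=0, q₋₂=1):
  k=0: a=0, p=0, q=1
  k=1: a=3, p=1, q=3
  k=2: a=3, p=3, q=10

3/10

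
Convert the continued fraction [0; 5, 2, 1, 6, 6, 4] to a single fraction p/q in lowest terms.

512/2739

Using pₖ = aₖpₖ₋₁ + pₖ₋₂ and qₖ = aₖqₖ₋₁ + qₖ₋₂:
  k=0: a=0, p=0, q=1
  k=1: a=5, p=1, q=5
  k=2: a=2, p=2, q=11
  k=3: a=1, p=3, q=16
  k=4: a=6, p=20, q=107
  k=5: a=6, p=123, q=658
  k=6: a=4, p=512, q=2739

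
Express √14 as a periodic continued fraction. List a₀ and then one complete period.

a₀ = ⌊√14⌋ = 3.
With m₀=0, d₀=1 and mₖ₊₁ = dₖaₖ − mₖ, dₖ₊₁ = (n − mₖ₊₁²)/dₖ, aₖ₊₁ = ⌊(a₀+mₖ₊₁)/dₖ₊₁⌋:
  k=1: m=3, d=5, a=1
  k=2: m=2, d=2, a=2
  k=3: m=2, d=5, a=1
  k=4: m=3, d=1, a=6
d=1 and a=2a₀=6 at k=4, so the next step gives (m, d) = (3, 5) again — its k=1 value — and the period has length 4.

[3; 1, 2, 1, 6]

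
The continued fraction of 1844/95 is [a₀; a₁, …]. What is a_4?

2

1844 = 19·95 + 39   →  a_0 = 19
95 = 2·39 + 17   →  a_1 = 2
39 = 2·17 + 5   →  a_2 = 2
17 = 3·5 + 2   →  a_3 = 3
5 = 2·2 + 1   →  a_4 = 2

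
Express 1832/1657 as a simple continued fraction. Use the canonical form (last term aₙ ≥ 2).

1832 = 1*1657 + 175
1657 = 9*175 + 82
175 = 2*82 + 11
82 = 7*11 + 5
11 = 2*5 + 1
5 = 5*1 + 0  (stop)
So 1832/1657 = [1; 9, 2, 7, 2, 5].

[1; 9, 2, 7, 2, 5]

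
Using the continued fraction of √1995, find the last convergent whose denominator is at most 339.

√1995 = [44; 1, 1, 1, 88, …] (period length 4).
Convergents:
  p_0/q_0 = 44/1
  p_1/q_1 = 45/1
  p_2/q_2 = 89/2
  p_3/q_3 = 134/3
  p_4/q_4 = 11881/266
  p_5/q_5 = 12015/269
  p_6/q_6 = 23896/535
q_5 = 269 ≤ 339 < 535 = q_6, so the answer is 12015/269.

12015/269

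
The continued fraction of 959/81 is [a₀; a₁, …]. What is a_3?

4

959 = 11·81 + 68   →  a_0 = 11
81 = 1·68 + 13   →  a_1 = 1
68 = 5·13 + 3   →  a_2 = 5
13 = 4·3 + 1   →  a_3 = 4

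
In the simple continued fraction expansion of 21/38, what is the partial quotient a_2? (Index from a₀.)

21 = 0·38 + 21   →  a_0 = 0
38 = 1·21 + 17   →  a_1 = 1
21 = 1·17 + 4   →  a_2 = 1

1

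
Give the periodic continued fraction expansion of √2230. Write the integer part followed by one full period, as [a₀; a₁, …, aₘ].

a₀ = ⌊√2230⌋ = 47.
With m₀=0, d₀=1 and mₖ₊₁ = dₖaₖ − mₖ, dₖ₊₁ = (n − mₖ₊₁²)/dₖ, aₖ₊₁ = ⌊(a₀+mₖ₊₁)/dₖ₊₁⌋:
  k=1: m=47, d=21, a=4
  k=2: m=37, d=41, a=2
  k=3: m=45, d=5, a=18
  k=4: m=45, d=41, a=2
  k=5: m=37, d=21, a=4
  k=6: m=47, d=1, a=94
d=1 and a=2a₀=94 at k=6, so the next step gives (m, d) = (47, 21) again — its k=1 value — and the period has length 6.

[47; 4, 2, 18, 2, 4, 94]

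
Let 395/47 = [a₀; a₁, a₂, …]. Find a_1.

395 = 8·47 + 19   →  a_0 = 8
47 = 2·19 + 9   →  a_1 = 2

2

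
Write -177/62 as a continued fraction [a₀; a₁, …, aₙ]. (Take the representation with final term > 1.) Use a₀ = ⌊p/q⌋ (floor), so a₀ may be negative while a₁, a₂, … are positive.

-177 = -3*62 + 9
62 = 6*9 + 8
9 = 1*8 + 1
8 = 8*1 + 0  (stop)
So -177/62 = [-3; 6, 1, 8].

[-3; 6, 1, 8]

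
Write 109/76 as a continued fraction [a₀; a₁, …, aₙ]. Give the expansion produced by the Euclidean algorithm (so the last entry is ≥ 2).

109 = 1×76 + 33
76 = 2×33 + 10
33 = 3×10 + 3
10 = 3×3 + 1
3 = 3×1 + 0  (stop)
So 109/76 = [1; 2, 3, 3, 3].

[1; 2, 3, 3, 3]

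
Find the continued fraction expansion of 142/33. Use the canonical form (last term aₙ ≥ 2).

142 = 4·33 + 10
33 = 3·10 + 3
10 = 3·3 + 1
3 = 3·1 + 0  (stop)
So 142/33 = [4; 3, 3, 3].

[4; 3, 3, 3]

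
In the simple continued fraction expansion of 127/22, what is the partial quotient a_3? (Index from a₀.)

2

127 = 5·22 + 17   →  a_0 = 5
22 = 1·17 + 5   →  a_1 = 1
17 = 3·5 + 2   →  a_2 = 3
5 = 2·2 + 1   →  a_3 = 2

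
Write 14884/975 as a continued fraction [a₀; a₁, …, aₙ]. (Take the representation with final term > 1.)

14884 = 15×975 + 259
975 = 3×259 + 198
259 = 1×198 + 61
198 = 3×61 + 15
61 = 4×15 + 1
15 = 15×1 + 0  (stop)
So 14884/975 = [15; 3, 1, 3, 4, 15].

[15; 3, 1, 3, 4, 15]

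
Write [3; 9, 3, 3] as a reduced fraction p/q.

Using pₖ = aₖpₖ₋₁ + pₖ₋₂ and qₖ = aₖqₖ₋₁ + qₖ₋₂:
  k=0: a=3, p=3, q=1
  k=1: a=9, p=28, q=9
  k=2: a=3, p=87, q=28
  k=3: a=3, p=289, q=93

289/93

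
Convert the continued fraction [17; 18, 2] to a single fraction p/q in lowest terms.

631/37

Fold from the inside: start with 2/1.
  18 + 1/2 = 37/2
  17 + 2/37 = 631/37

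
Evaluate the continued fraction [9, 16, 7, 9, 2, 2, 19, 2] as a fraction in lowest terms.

Using pₖ = aₖpₖ₋₁ + pₖ₋₂ and qₖ = aₖqₖ₋₁ + qₖ₋₂:
  k=0: a=9, p=9, q=1
  k=1: a=16, p=145, q=16
  k=2: a=7, p=1024, q=113
  k=3: a=9, p=9361, q=1033
  k=4: a=2, p=19746, q=2179
  k=5: a=2, p=48853, q=5391
  k=6: a=19, p=947953, q=104608
  k=7: a=2, p=1944759, q=214607

1944759/214607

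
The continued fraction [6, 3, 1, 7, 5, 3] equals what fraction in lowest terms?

3179/508

Fold from the inside: start with 3/1.
  5 + 1/3 = 16/3
  7 + 3/16 = 115/16
  1 + 16/115 = 131/115
  3 + 115/131 = 508/131
  6 + 131/508 = 3179/508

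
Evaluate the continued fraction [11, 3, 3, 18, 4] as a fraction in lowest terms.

Using pₖ = aₖpₖ₋₁ + pₖ₋₂ and qₖ = aₖqₖ₋₁ + qₖ₋₂:
  k=0: a=11, p=11, q=1
  k=1: a=3, p=34, q=3
  k=2: a=3, p=113, q=10
  k=3: a=18, p=2068, q=183
  k=4: a=4, p=8385, q=742

8385/742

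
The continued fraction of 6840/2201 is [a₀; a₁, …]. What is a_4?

6840 = 3·2201 + 237   →  a_0 = 3
2201 = 9·237 + 68   →  a_1 = 9
237 = 3·68 + 33   →  a_2 = 3
68 = 2·33 + 2   →  a_3 = 2
33 = 16·2 + 1   →  a_4 = 16

16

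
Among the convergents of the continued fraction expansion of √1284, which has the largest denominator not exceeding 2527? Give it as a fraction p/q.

√1284 = [35; 1, 4, 1, 70, …] (period length 4).
Convergents:
  p_0/q_0 = 35/1
  p_1/q_1 = 36/1
  p_2/q_2 = 179/5
  p_3/q_3 = 215/6
  p_4/q_4 = 15229/425
  p_5/q_5 = 15444/431
  p_6/q_6 = 77005/2149
  p_7/q_7 = 92449/2580
q_6 = 2149 ≤ 2527 < 2580 = q_7, so the answer is 77005/2149.

77005/2149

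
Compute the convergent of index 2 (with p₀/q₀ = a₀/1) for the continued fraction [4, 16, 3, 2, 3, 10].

199/49

Using pₖ = aₖpₖ₋₁ + pₖ₋₂, qₖ = aₖqₖ₋₁ + qₖ₋₂ (with p₋₁=1, p₋₂=0, q₋₁=0, q₋₂=1):
  k=0: a=4, p=4, q=1
  k=1: a=16, p=65, q=16
  k=2: a=3, p=199, q=49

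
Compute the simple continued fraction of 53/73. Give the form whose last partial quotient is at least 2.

[0; 1, 2, 1, 1, 1, 6]

53 = 0×73 + 53
73 = 1×53 + 20
53 = 2×20 + 13
20 = 1×13 + 7
13 = 1×7 + 6
7 = 1×6 + 1
6 = 6×1 + 0  (stop)
So 53/73 = [0; 1, 2, 1, 1, 1, 6].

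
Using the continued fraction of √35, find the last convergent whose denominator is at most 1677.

9235/1561

√35 = [5; 1, 10, …] (period length 2).
Convergents:
  p_0/q_0 = 5/1
  p_1/q_1 = 6/1
  p_2/q_2 = 65/11
  p_3/q_3 = 71/12
  p_4/q_4 = 775/131
  p_5/q_5 = 846/143
  p_6/q_6 = 9235/1561
  p_7/q_7 = 10081/1704
q_6 = 1561 ≤ 1677 < 1704 = q_7, so the answer is 9235/1561.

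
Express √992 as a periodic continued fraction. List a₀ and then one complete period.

[31; 2, 62]

a₀ = ⌊√992⌋ = 31.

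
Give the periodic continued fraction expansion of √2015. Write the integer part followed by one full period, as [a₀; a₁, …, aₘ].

a₀ = ⌊√2015⌋ = 44.
With m₀=0, d₀=1 and mₖ₊₁ = dₖaₖ − mₖ, dₖ₊₁ = (n − mₖ₊₁²)/dₖ, aₖ₊₁ = ⌊(a₀+mₖ₊₁)/dₖ₊₁⌋:
  k=1: m=44, d=79, a=1
  k=2: m=35, d=10, a=7
  k=3: m=35, d=79, a=1
  k=4: m=44, d=1, a=88
d=1 and a=2a₀=88 at k=4, so the next step gives (m, d) = (44, 79) again — its k=1 value — and the period has length 4.

[44; 1, 7, 1, 88]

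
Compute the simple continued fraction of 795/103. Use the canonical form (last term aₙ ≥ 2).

[7; 1, 2, 1, 1, 4, 3]

795 = 7*103 + 74
103 = 1*74 + 29
74 = 2*29 + 16
29 = 1*16 + 13
16 = 1*13 + 3
13 = 4*3 + 1
3 = 3*1 + 0  (stop)
So 795/103 = [7; 1, 2, 1, 1, 4, 3].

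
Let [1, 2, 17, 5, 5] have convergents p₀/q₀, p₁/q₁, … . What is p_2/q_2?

Using pₖ = aₖpₖ₋₁ + pₖ₋₂, qₖ = aₖqₖ₋₁ + qₖ₋₂ (with p₋₁=1, p₋₂=0, q₋₁=0, q₋₂=1):
  k=0: a=1, p=1, q=1
  k=1: a=2, p=3, q=2
  k=2: a=17, p=52, q=35

52/35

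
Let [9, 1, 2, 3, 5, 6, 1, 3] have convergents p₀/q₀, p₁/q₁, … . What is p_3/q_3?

Using pₖ = aₖpₖ₋₁ + pₖ₋₂, qₖ = aₖqₖ₋₁ + qₖ₋₂ (with p₋₁=1, p₋₂=0, q₋₁=0, q₋₂=1):
  k=0: a=9, p=9, q=1
  k=1: a=1, p=10, q=1
  k=2: a=2, p=29, q=3
  k=3: a=3, p=97, q=10

97/10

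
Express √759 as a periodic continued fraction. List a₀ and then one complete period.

[27; 1, 1, 4, 1, 1, 54]

a₀ = ⌊√759⌋ = 27.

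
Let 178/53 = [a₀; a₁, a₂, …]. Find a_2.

178 = 3·53 + 19   →  a_0 = 3
53 = 2·19 + 15   →  a_1 = 2
19 = 1·15 + 4   →  a_2 = 1

1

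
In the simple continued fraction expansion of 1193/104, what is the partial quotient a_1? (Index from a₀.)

1193 = 11·104 + 49   →  a_0 = 11
104 = 2·49 + 6   →  a_1 = 2

2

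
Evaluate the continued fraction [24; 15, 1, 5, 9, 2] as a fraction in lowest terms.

Using pₖ = aₖpₖ₋₁ + pₖ₋₂ and qₖ = aₖqₖ₋₁ + qₖ₋₂:
  k=0: a=24, p=24, q=1
  k=1: a=15, p=361, q=15
  k=2: a=1, p=385, q=16
  k=3: a=5, p=2286, q=95
  k=4: a=9, p=20959, q=871
  k=5: a=2, p=44204, q=1837

44204/1837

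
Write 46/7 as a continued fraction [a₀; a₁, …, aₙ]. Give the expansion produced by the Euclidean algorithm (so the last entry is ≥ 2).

[6; 1, 1, 3]

46 = 6*7 + 4
7 = 1*4 + 3
4 = 1*3 + 1
3 = 3*1 + 0  (stop)
So 46/7 = [6; 1, 1, 3].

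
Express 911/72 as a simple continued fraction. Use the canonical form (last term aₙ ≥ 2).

911 = 12*72 + 47
72 = 1*47 + 25
47 = 1*25 + 22
25 = 1*22 + 3
22 = 7*3 + 1
3 = 3*1 + 0  (stop)
So 911/72 = [12; 1, 1, 1, 7, 3].

[12; 1, 1, 1, 7, 3]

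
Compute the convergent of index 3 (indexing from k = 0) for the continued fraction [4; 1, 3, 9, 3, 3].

176/37

Using pₖ = aₖpₖ₋₁ + pₖ₋₂, qₖ = aₖqₖ₋₁ + qₖ₋₂ (with p₋₁=1, p₋₂=0, q₋₁=0, q₋₂=1):
  k=0: a=4, p=4, q=1
  k=1: a=1, p=5, q=1
  k=2: a=3, p=19, q=4
  k=3: a=9, p=176, q=37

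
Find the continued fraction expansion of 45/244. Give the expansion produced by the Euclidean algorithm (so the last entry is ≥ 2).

45 = 0·244 + 45
244 = 5·45 + 19
45 = 2·19 + 7
19 = 2·7 + 5
7 = 1·5 + 2
5 = 2·2 + 1
2 = 2·1 + 0  (stop)
So 45/244 = [0; 5, 2, 2, 1, 2, 2].

[0; 5, 2, 2, 1, 2, 2]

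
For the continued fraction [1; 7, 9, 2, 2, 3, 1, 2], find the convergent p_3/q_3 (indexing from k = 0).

154/135

Using pₖ = aₖpₖ₋₁ + pₖ₋₂, qₖ = aₖqₖ₋₁ + qₖ₋₂ (with p₋₁=1, p₋₂=0, q₋₁=0, q₋₂=1):
  k=0: a=1, p=1, q=1
  k=1: a=7, p=8, q=7
  k=2: a=9, p=73, q=64
  k=3: a=2, p=154, q=135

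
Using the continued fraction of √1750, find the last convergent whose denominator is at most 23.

251/6

√1750 = [41; 1, 4, 1, 82, …] (period length 4).
Convergents:
  p_0/q_0 = 41/1
  p_1/q_1 = 42/1
  p_2/q_2 = 209/5
  p_3/q_3 = 251/6
  p_4/q_4 = 20791/497
q_3 = 6 ≤ 23 < 497 = q_4, so the answer is 251/6.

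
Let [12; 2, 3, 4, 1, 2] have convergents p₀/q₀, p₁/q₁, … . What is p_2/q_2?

87/7

Using pₖ = aₖpₖ₋₁ + pₖ₋₂, qₖ = aₖqₖ₋₁ + qₖ₋₂ (with p₋₁=1, p₋₂=0, q₋₁=0, q₋₂=1):
  k=0: a=12, p=12, q=1
  k=1: a=2, p=25, q=2
  k=2: a=3, p=87, q=7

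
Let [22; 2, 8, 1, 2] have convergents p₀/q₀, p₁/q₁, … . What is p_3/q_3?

Using pₖ = aₖpₖ₋₁ + pₖ₋₂, qₖ = aₖqₖ₋₁ + qₖ₋₂ (with p₋₁=1, p₋₂=0, q₋₁=0, q₋₂=1):
  k=0: a=22, p=22, q=1
  k=1: a=2, p=45, q=2
  k=2: a=8, p=382, q=17
  k=3: a=1, p=427, q=19

427/19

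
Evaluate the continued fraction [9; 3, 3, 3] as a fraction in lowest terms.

307/33

Using pₖ = aₖpₖ₋₁ + pₖ₋₂ and qₖ = aₖqₖ₋₁ + qₖ₋₂:
  k=0: a=9, p=9, q=1
  k=1: a=3, p=28, q=3
  k=2: a=3, p=93, q=10
  k=3: a=3, p=307, q=33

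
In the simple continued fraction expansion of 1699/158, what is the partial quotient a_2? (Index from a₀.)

3

1699 = 10·158 + 119   →  a_0 = 10
158 = 1·119 + 39   →  a_1 = 1
119 = 3·39 + 2   →  a_2 = 3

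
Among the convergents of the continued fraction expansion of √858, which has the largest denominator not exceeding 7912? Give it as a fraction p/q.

√858 = [29; 3, 2, 3, 58, …] (period length 4).
Convergents:
  p_0/q_0 = 29/1
  p_1/q_1 = 88/3
  p_2/q_2 = 205/7
  p_3/q_3 = 703/24
  p_4/q_4 = 40979/1399
  p_5/q_5 = 123640/4221
  p_6/q_6 = 288259/9841
q_5 = 4221 ≤ 7912 < 9841 = q_6, so the answer is 123640/4221.

123640/4221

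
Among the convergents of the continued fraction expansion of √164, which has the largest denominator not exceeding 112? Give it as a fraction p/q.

√164 = [12; 1, 4, 6, 4, 1, 24, …] (period length 6).
Convergents:
  p_0/q_0 = 12/1
  p_1/q_1 = 13/1
  p_2/q_2 = 64/5
  p_3/q_3 = 397/31
  p_4/q_4 = 1652/129
q_3 = 31 ≤ 112 < 129 = q_4, so the answer is 397/31.

397/31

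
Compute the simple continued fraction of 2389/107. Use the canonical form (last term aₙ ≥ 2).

[22; 3, 17, 2]

2389 = 22*107 + 35
107 = 3*35 + 2
35 = 17*2 + 1
2 = 2*1 + 0  (stop)
So 2389/107 = [22; 3, 17, 2].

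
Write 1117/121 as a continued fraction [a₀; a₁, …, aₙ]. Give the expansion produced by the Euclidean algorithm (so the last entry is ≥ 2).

[9; 4, 3, 9]

1117 = 9·121 + 28
121 = 4·28 + 9
28 = 3·9 + 1
9 = 9·1 + 0  (stop)
So 1117/121 = [9; 4, 3, 9].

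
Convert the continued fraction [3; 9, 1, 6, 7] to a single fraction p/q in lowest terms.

1529/493

Using pₖ = aₖpₖ₋₁ + pₖ₋₂ and qₖ = aₖqₖ₋₁ + qₖ₋₂:
  k=0: a=3, p=3, q=1
  k=1: a=9, p=28, q=9
  k=2: a=1, p=31, q=10
  k=3: a=6, p=214, q=69
  k=4: a=7, p=1529, q=493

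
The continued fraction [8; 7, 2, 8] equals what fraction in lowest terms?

1033/127

Using pₖ = aₖpₖ₋₁ + pₖ₋₂ and qₖ = aₖqₖ₋₁ + qₖ₋₂:
  k=0: a=8, p=8, q=1
  k=1: a=7, p=57, q=7
  k=2: a=2, p=122, q=15
  k=3: a=8, p=1033, q=127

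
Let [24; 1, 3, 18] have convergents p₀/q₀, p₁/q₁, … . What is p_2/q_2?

Using pₖ = aₖpₖ₋₁ + pₖ₋₂, qₖ = aₖqₖ₋₁ + qₖ₋₂ (with p₋₁=1, p₋₂=0, q₋₁=0, q₋₂=1):
  k=0: a=24, p=24, q=1
  k=1: a=1, p=25, q=1
  k=2: a=3, p=99, q=4

99/4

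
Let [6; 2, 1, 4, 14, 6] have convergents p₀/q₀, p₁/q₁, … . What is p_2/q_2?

19/3

Using pₖ = aₖpₖ₋₁ + pₖ₋₂, qₖ = aₖqₖ₋₁ + qₖ₋₂ (with p₋₁=1, p₋₂=0, q₋₁=0, q₋₂=1):
  k=0: a=6, p=6, q=1
  k=1: a=2, p=13, q=2
  k=2: a=1, p=19, q=3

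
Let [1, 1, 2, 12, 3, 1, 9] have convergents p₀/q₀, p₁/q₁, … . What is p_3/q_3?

62/37

Using pₖ = aₖpₖ₋₁ + pₖ₋₂, qₖ = aₖqₖ₋₁ + qₖ₋₂ (with p₋₁=1, p₋₂=0, q₋₁=0, q₋₂=1):
  k=0: a=1, p=1, q=1
  k=1: a=1, p=2, q=1
  k=2: a=2, p=5, q=3
  k=3: a=12, p=62, q=37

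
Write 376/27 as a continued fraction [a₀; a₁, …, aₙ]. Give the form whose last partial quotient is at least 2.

[13; 1, 12, 2]

376 = 13·27 + 25
27 = 1·25 + 2
25 = 12·2 + 1
2 = 2·1 + 0  (stop)
So 376/27 = [13; 1, 12, 2].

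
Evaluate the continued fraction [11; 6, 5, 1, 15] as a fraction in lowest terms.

6541/586

Using pₖ = aₖpₖ₋₁ + pₖ₋₂ and qₖ = aₖqₖ₋₁ + qₖ₋₂:
  k=0: a=11, p=11, q=1
  k=1: a=6, p=67, q=6
  k=2: a=5, p=346, q=31
  k=3: a=1, p=413, q=37
  k=4: a=15, p=6541, q=586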